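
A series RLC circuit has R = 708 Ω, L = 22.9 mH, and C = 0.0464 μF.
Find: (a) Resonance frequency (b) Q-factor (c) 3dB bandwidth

Step 1 — Resonance condition Im(Z)=0 gives ω₀ = 1/√(LC).
Step 2 — ω₀ = 1/√(0.0229·4.64e-08) = 3.068e+04 rad/s.
Step 3 — f₀ = ω₀/(2π) = 4883 Hz.
Step 4 — Series Q: Q = ω₀L/R = 3.068e+04·0.0229/708 = 0.9923.
Step 5 — 3dB bandwidth: Δω = ω₀/Q = 3.092e+04 rad/s; BW = Δω/(2π) = 4921 Hz.

(a) f₀ = 4883 Hz  (b) Q = 0.9923  (c) BW = 4921 Hz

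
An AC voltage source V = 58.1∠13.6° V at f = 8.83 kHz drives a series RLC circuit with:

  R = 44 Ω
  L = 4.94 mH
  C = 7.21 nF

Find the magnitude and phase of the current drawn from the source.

Step 1 — Angular frequency: ω = 2π·f = 2π·8830 = 5.548e+04 rad/s.
Step 2 — Component impedances:
  R: Z = R = 44 Ω
  L: Z = jωL = j·5.548e+04·0.00494 = 0 + j274.1 Ω
  C: Z = 1/(jωC) = -j/(ω·C) = 0 - j2500 Ω
Step 3 — Series combination: Z_total = R + L + C = 44 - j2226 Ω = 2226∠-88.9° Ω.
Step 4 — Source phasor: V = 58.1∠13.6° V = 56.47 + j13.66 V.
Step 5 — Ohm's law: I = V / Z_total = (56.47 + j13.66) / (44 - j2226) = -0.005634 + j0.02548 A.
Step 6 — Convert to polar: |I| = 0.0261 A, ∠I = 102.5°.

I = 0.0261∠102.5° A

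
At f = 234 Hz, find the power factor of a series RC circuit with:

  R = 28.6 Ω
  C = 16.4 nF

Step 1 — Angular frequency: ω = 2π·f = 2π·234 = 1470 rad/s.
Step 2 — Component impedances:
  R: Z = R = 28.6 Ω
  C: Z = 1/(jωC) = -j/(ω·C) = 0 - j4.147e+04 Ω
Step 3 — Series combination: Z_total = R + C = 28.6 - j4.147e+04 Ω = 4.147e+04∠-90.0° Ω.
Step 4 — Power factor: PF = cos(φ) = Re(Z)/|Z| = 28.6/41473 = 0.0006896.
Step 5 — Type: Im(Z) = -4.147e+04 ⇒ leading (phase φ = -90.0°).

PF = 0.0006896 (leading, φ = -90.0°)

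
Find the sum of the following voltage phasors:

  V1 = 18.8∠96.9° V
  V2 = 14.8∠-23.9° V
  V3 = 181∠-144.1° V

Step 1 — Convert each phasor to rectangular form:
  V1 = 18.8·(cos(96.9°) + j·sin(96.9°)) = -2.259 + j18.66 V
  V2 = 14.8·(cos(-23.9°) + j·sin(-23.9°)) = 13.53 - j5.996 V
  V3 = 181·(cos(-144.1°) + j·sin(-144.1°)) = -146.6 - j106.1 V
Step 2 — Sum components: V_total = -135.3 - j93.47 V.
Step 3 — Convert to polar: |V_total| = 164.5 V, ∠V_total = -145.4°.

V_total = 164.5∠-145.4° V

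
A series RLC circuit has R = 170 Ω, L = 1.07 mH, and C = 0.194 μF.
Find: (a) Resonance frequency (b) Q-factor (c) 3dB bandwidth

Step 1 — Resonance: ω₀ = 1/√(LC) = 1/√(0.00107·1.94e-07) = 6.941e+04 rad/s.
Step 2 — f₀ = ω₀/(2π) = 1.105e+04 Hz.
Step 3 — Series Q: Q = ω₀L/R = 6.941e+04·0.00107/170 = 0.4369.
Step 4 — Bandwidth: Δω = ω₀/Q = 1.589e+05 rad/s; BW = Δω/(2π) = 2.529e+04 Hz.

(a) f₀ = 1.105e+04 Hz  (b) Q = 0.4369  (c) BW = 2.529e+04 Hz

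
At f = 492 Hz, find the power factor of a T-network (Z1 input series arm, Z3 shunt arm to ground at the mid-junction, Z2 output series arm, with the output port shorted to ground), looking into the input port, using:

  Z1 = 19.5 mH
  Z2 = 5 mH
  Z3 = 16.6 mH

Step 1 — Angular frequency: ω = 2π·f = 2π·492 = 3091 rad/s.
Step 2 — Component impedances:
  Z1: Z = jωL = j·3091·0.0195 = 0 + j60.28 Ω
  Z2: Z = jωL = j·3091·0.005 = 0 + j15.46 Ω
  Z3: Z = jωL = j·3091·0.0166 = 0 + j51.32 Ω
Step 3 — With the output port shorted to ground, the output series arm Z2 runs from the junction to ground; the shunt arm Z3 also runs from the junction to ground. They appear in parallel: Z3 || Z2 = 0 + j11.88 Ω.
Step 4 — Series with input arm Z1: Z_in = Z1 + (Z3 || Z2) = 0 + j72.16 Ω = 72.16∠90.0° Ω.
Step 5 — Power factor: PF = cos(φ) = Re(Z)/|Z| = 0/72.16 = 0.
Step 6 — Type: Im(Z) = 72.16 ⇒ lagging (phase φ = 90.0°).

PF = 0 (lagging, φ = 90.0°)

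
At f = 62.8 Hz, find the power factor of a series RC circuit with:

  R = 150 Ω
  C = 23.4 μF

Step 1 — Angular frequency: ω = 2π·f = 2π·62.8 = 394.6 rad/s.
Step 2 — Component impedances:
  R: Z = R = 150 Ω
  C: Z = 1/(jωC) = -j/(ω·C) = 0 - j108.3 Ω
Step 3 — Series combination: Z_total = R + C = 150 - j108.3 Ω = 185∠-35.8° Ω.
Step 4 — Power factor: PF = cos(φ) = Re(Z)/|Z| = 150/185 = 0.8108.
Step 5 — Type: Im(Z) = -108.3 ⇒ leading (phase φ = -35.8°).

PF = 0.8108 (leading, φ = -35.8°)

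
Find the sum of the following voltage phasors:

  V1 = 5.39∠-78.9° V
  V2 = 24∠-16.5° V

Step 1 — Convert each phasor to rectangular form:
  V1 = 5.39·(cos(-78.9°) + j·sin(-78.9°)) = 1.038 - j5.289 V
  V2 = 24·(cos(-16.5°) + j·sin(-16.5°)) = 23.01 - j6.816 V
Step 2 — Sum components: V_total = 24.05 - j12.11 V.
Step 3 — Convert to polar: |V_total| = 26.92 V, ∠V_total = -26.7°.

V_total = 26.92∠-26.7° V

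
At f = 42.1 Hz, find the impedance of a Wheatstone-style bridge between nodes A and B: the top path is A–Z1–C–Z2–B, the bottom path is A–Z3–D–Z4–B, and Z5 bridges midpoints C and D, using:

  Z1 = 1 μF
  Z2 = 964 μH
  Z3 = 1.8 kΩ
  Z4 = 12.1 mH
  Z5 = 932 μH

Step 1 — Angular frequency: ω = 2π·f = 2π·42.1 = 264.5 rad/s.
Step 2 — Component impedances:
  Z1: Z = 1/(jωC) = -j/(ω·C) = 0 - j3780 Ω
  Z2: Z = jωL = j·264.5·0.000964 = 0 + j0.255 Ω
  Z3: Z = R = 1800 Ω
  Z4: Z = jωL = j·264.5·0.0121 = 0 + j3.201 Ω
  Z5: Z = jωL = j·264.5·0.000932 = 0 + j0.2465 Ω
Step 3 — Bridge requires nodal analysis (the Z5 bridge couples midpoints C and D, so the two paths cannot be reduced to a simple series/parallel combination). Setting node B to ground and injecting 1 A at node A, the 3-node admittance system at A, C, D solves to V_A = Z_AB = 1467 - j698.3 Ω = 1625∠-25.4° Ω.

Z = 1467 - j698.3 Ω = 1625∠-25.4° Ω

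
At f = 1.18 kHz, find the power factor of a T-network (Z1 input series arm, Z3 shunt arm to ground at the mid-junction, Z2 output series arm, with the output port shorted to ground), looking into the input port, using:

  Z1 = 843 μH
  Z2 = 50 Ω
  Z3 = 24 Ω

Step 1 — Angular frequency: ω = 2π·f = 2π·1180 = 7414 rad/s.
Step 2 — Component impedances:
  Z1: Z = jωL = j·7414·0.000843 = 0 + j6.25 Ω
  Z2: Z = R = 50 Ω
  Z3: Z = R = 24 Ω
Step 3 — With the output port shorted to ground, the output series arm Z2 runs from the junction to ground; the shunt arm Z3 also runs from the junction to ground. They appear in parallel: Z3 || Z2 = 16.22 Ω.
Step 4 — Series with input arm Z1: Z_in = Z1 + (Z3 || Z2) = 16.22 + j6.25 Ω = 17.38∠21.1° Ω.
Step 5 — Power factor: PF = cos(φ) = Re(Z)/|Z| = 16.216/17.379 = 0.9331.
Step 6 — Type: Im(Z) = 6.25 ⇒ lagging (phase φ = 21.1°).

PF = 0.9331 (lagging, φ = 21.1°)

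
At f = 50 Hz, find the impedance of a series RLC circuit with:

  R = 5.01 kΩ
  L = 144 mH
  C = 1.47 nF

Step 1 — Angular frequency: ω = 2π·f = 2π·50 = 314.2 rad/s.
Step 2 — Component impedances:
  R: Z = R = 5010 Ω
  L: Z = jωL = j·314.2·0.144 = 0 + j45.24 Ω
  C: Z = 1/(jωC) = -j/(ω·C) = 0 - j2.165e+06 Ω
Step 3 — Series combination: Z_total = R + L + C = 5010 - j2.165e+06 Ω = 2.165e+06∠-89.9° Ω.

Z = 5010 - j2.165e+06 Ω = 2.165e+06∠-89.9° Ω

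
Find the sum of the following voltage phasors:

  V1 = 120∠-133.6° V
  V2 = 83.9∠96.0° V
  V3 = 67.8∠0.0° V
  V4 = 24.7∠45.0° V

Step 1 — Convert each phasor to rectangular form:
  V1 = 120·(cos(-133.6°) + j·sin(-133.6°)) = -82.75 - j86.9 V
  V2 = 83.9·(cos(96.0°) + j·sin(96.0°)) = -8.77 + j83.44 V
  V3 = 67.8·(cos(0.0°) + j·sin(0.0°)) = 67.8 V
  V4 = 24.7·(cos(45.0°) + j·sin(45.0°)) = 17.47 + j17.47 V
Step 2 — Sum components: V_total = -6.259 + j14.01 V.
Step 3 — Convert to polar: |V_total| = 15.34 V, ∠V_total = 114.1°.

V_total = 15.34∠114.1° V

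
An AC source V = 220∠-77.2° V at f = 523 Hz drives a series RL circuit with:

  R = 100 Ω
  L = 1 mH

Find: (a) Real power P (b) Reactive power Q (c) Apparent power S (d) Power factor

Step 1 — Angular frequency: ω = 2π·f = 2π·523 = 3286 rad/s.
Step 2 — Component impedances:
  R: Z = R = 100 Ω
  L: Z = jωL = j·3286·0.001 = 0 + j3.286 Ω
Step 3 — Series combination: Z_total = R + L = 100 + j3.286 Ω = 100.1∠1.9° Ω.
Step 4 — Source phasor: V = 220∠-77.2° V = 48.74 - j214.5 V.
Step 5 — Current: I = V / Z = 0.4165 - j2.159 A = 2.199∠-79.1° A.
Step 6 — Complex power: S = V·I* = 483.5 + j15.89 VA.
Step 7 — Real power: P = Re(S) = 483.5 W.
Step 8 — Reactive power: Q = Im(S) = 15.89 VAR.
Step 9 — Apparent power: |S| = 483.7 VA.
Step 10 — Power factor: PF = P/|S| = 0.9995 (lagging).

(a) P = 483.5 W  (b) Q = 15.89 VAR  (c) S = 483.7 VA  (d) PF = 0.9995 (lagging)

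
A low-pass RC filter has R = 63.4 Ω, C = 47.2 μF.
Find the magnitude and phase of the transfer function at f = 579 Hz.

Step 1 — Angular frequency: ω = 2π·579 = 3638 rad/s.
Step 2 — Transfer function: H(jω) = 1/(1 + jωRC).
Step 3 — Denominator: 1 + jωRC = 1 + j·3638·63.4·4.72e-05 = 1 + j10.89.
Step 4 — H = 0.008367 - j0.09109.
Step 5 — Magnitude: |H| = 0.09147 (-20.8 dB); phase: φ = -84.8°.

|H| = 0.09147 (-20.8 dB), φ = -84.8°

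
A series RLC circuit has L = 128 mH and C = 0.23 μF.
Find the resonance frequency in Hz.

Step 1 — Resonance condition Im(Z)=0 gives ω₀ = 1/√(LC).
Step 2 — ω₀ = 1/√(0.128·2.3e-07) = 5828 rad/s.
Step 3 — f₀ = ω₀/(2π) = 927.6 Hz.

f₀ = 927.6 Hz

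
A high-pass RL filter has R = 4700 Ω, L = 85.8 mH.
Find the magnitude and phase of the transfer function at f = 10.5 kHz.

Step 1 — Angular frequency: ω = 2π·1.05e+04 = 6.597e+04 rad/s.
Step 2 — Transfer function: H(jω) = jωL/(R + jωL).
Step 3 — Numerator jωL = j·5661; denominator R + jωL = 4700 + j5661.
Step 4 — H = 0.5919 + j0.4915.
Step 5 — Magnitude: |H| = 0.7694 (-2.3 dB); phase: φ = 39.7°.

|H| = 0.7694 (-2.3 dB), φ = 39.7°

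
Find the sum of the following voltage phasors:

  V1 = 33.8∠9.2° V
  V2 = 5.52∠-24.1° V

Step 1 — Convert each phasor to rectangular form:
  V1 = 33.8·(cos(9.2°) + j·sin(9.2°)) = 33.37 + j5.404 V
  V2 = 5.52·(cos(-24.1°) + j·sin(-24.1°)) = 5.039 - j2.254 V
Step 2 — Sum components: V_total = 38.4 + j3.15 V.
Step 3 — Convert to polar: |V_total| = 38.53 V, ∠V_total = 4.7°.

V_total = 38.53∠4.7° V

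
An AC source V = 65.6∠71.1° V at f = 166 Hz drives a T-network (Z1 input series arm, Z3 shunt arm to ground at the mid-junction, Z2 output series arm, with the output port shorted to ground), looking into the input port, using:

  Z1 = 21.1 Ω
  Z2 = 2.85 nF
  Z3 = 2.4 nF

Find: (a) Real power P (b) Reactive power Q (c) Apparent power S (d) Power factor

Step 1 — Angular frequency: ω = 2π·f = 2π·166 = 1043 rad/s.
Step 2 — Component impedances:
  Z1: Z = R = 21.1 Ω
  Z2: Z = 1/(jωC) = -j/(ω·C) = 0 - j3.364e+05 Ω
  Z3: Z = 1/(jωC) = -j/(ω·C) = 0 - j3.995e+05 Ω
Step 3 — With the output port shorted to ground, the output series arm Z2 runs from the junction to ground; the shunt arm Z3 also runs from the junction to ground. They appear in parallel: Z3 || Z2 = 0 - j1.826e+05 Ω.
Step 4 — Series with input arm Z1: Z_in = Z1 + (Z3 || Z2) = 21.1 - j1.826e+05 Ω = 1.826e+05∠-90.0° Ω.
Step 5 — Source phasor: V = 65.6∠71.1° V = 21.25 + j62.06 V.
Step 6 — Current: I = V / Z = -0.0003398 + j0.0001164 A = 0.0003592∠161.1° A.
Step 7 — Complex power: S = V·I* = 2.723e-06 - j0.02356 VA.
Step 8 — Real power: P = Re(S) = 2.723e-06 W.
Step 9 — Reactive power: Q = Im(S) = -0.02356 VAR.
Step 10 — Apparent power: |S| = 0.02356 VA.
Step 11 — Power factor: PF = P/|S| = 0.0001155 (leading).

(a) P = 2.723e-06 W  (b) Q = -0.02356 VAR  (c) S = 0.02356 VA  (d) PF = 0.0001155 (leading)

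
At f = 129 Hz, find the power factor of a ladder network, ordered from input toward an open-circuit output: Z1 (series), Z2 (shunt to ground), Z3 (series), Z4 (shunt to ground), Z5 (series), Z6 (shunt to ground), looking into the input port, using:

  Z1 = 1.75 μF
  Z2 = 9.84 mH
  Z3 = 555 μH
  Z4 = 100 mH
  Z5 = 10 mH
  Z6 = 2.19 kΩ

Step 1 — Angular frequency: ω = 2π·f = 2π·129 = 810.5 rad/s.
Step 2 — Component impedances:
  Z1: Z = 1/(jωC) = -j/(ω·C) = 0 - j705 Ω
  Z2: Z = jωL = j·810.5·0.00984 = 0 + j7.976 Ω
  Z3: Z = jωL = j·810.5·0.000555 = 0 + j0.4498 Ω
  Z4: Z = jωL = j·810.5·0.1 = 0 + j81.05 Ω
  Z5: Z = jωL = j·810.5·0.01 = 0 + j8.105 Ω
  Z6: Z = R = 2190 Ω
Step 3 — Ladder network (open output): work backward from the far end, alternating series and parallel combinations. Z_in = 0.02383 - j697.7 Ω = 697.7∠-90.0° Ω.
Step 4 — Power factor: PF = cos(φ) = Re(Z)/|Z| = 0.02383/697.7 = 3.416e-05.
Step 5 — Type: Im(Z) = -697.7 ⇒ leading (phase φ = -90.0°).

PF = 3.416e-05 (leading, φ = -90.0°)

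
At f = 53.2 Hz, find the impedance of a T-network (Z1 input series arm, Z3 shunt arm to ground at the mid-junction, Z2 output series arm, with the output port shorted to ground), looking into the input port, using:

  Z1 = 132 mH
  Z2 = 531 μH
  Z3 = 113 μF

Step 1 — Angular frequency: ω = 2π·f = 2π·53.2 = 334.3 rad/s.
Step 2 — Component impedances:
  Z1: Z = jωL = j·334.3·0.132 = 0 + j44.12 Ω
  Z2: Z = jωL = j·334.3·0.000531 = 0 + j0.1775 Ω
  Z3: Z = 1/(jωC) = -j/(ω·C) = 0 - j26.47 Ω
Step 3 — With the output port shorted to ground, the output series arm Z2 runs from the junction to ground; the shunt arm Z3 also runs from the junction to ground. They appear in parallel: Z3 || Z2 = 0 + j0.1787 Ω.
Step 4 — Series with input arm Z1: Z_in = Z1 + (Z3 || Z2) = 0 + j44.3 Ω = 44.3∠90.0° Ω.

Z = 0 + j44.3 Ω = 44.3∠90.0° Ω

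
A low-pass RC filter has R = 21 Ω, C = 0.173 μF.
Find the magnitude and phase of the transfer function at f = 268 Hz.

Step 1 — Angular frequency: ω = 2π·268 = 1684 rad/s.
Step 2 — Transfer function: H(jω) = 1/(1 + jωRC).
Step 3 — Denominator: 1 + jωRC = 1 + j·1684·21·1.73e-07 = 1 + j0.006118.
Step 4 — H = 1 - j0.006117.
Step 5 — Magnitude: |H| = 1 (-0.0 dB); phase: φ = -0.4°.

|H| = 1 (-0.0 dB), φ = -0.4°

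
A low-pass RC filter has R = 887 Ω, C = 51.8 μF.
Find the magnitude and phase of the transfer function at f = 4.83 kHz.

Step 1 — Angular frequency: ω = 2π·4830 = 3.035e+04 rad/s.
Step 2 — Transfer function: H(jω) = 1/(1 + jωRC).
Step 3 — Denominator: 1 + jωRC = 1 + j·3.035e+04·887·5.18e-05 = 1 + j1394.
Step 4 — H = 5.143e-07 - j0.0007172.
Step 5 — Magnitude: |H| = 0.0007172 (-62.9 dB); phase: φ = -90.0°.

|H| = 0.0007172 (-62.9 dB), φ = -90.0°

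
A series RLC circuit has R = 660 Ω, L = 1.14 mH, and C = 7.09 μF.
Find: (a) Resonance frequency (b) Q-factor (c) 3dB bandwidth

Step 1 — Resonance condition Im(Z)=0 gives ω₀ = 1/√(LC).
Step 2 — ω₀ = 1/√(0.00114·7.09e-06) = 1.112e+04 rad/s.
Step 3 — f₀ = ω₀/(2π) = 1770 Hz.
Step 4 — Series Q: Q = ω₀L/R = 1.112e+04·0.00114/660 = 0.01921.
Step 5 — 3dB bandwidth: Δω = ω₀/Q = 5.789e+05 rad/s; BW = Δω/(2π) = 9.214e+04 Hz.

(a) f₀ = 1770 Hz  (b) Q = 0.01921  (c) BW = 9.214e+04 Hz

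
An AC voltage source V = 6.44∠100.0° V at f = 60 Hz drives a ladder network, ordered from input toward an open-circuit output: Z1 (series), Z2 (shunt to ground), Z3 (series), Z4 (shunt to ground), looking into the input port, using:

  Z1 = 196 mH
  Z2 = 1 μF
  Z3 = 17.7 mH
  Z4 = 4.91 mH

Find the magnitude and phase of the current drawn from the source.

Step 1 — Angular frequency: ω = 2π·f = 2π·60 = 377 rad/s.
Step 2 — Component impedances:
  Z1: Z = jωL = j·377·0.196 = 0 + j73.89 Ω
  Z2: Z = 1/(jωC) = -j/(ω·C) = 0 - j2653 Ω
  Z3: Z = jωL = j·377·0.0177 = 0 + j6.673 Ω
  Z4: Z = jωL = j·377·0.00491 = 0 + j1.851 Ω
Step 3 — Ladder network (open output): work backward from the far end, alternating series and parallel combinations. Z_in = 0 + j82.44 Ω = 82.44∠90.0° Ω.
Step 4 — Source phasor: V = 6.44∠100.0° V = -1.118 + j6.342 V.
Step 5 — Ohm's law: I = V / Z_total = (-1.118 + j6.342) / (0 + j82.44) = 0.07693 + j0.01356 A.
Step 6 — Convert to polar: |I| = 0.07812 A, ∠I = 10.0°.

I = 0.07812∠10.0° A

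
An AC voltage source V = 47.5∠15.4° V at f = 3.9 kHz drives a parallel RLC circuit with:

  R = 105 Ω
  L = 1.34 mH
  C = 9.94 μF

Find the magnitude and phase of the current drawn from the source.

Step 1 — Angular frequency: ω = 2π·f = 2π·3900 = 2.45e+04 rad/s.
Step 2 — Component impedances:
  R: Z = R = 105 Ω
  L: Z = jωL = j·2.45e+04·0.00134 = 0 + j32.84 Ω
  C: Z = 1/(jωC) = -j/(ω·C) = 0 - j4.106 Ω
Step 3 — Parallel combination: 1/Z_total = 1/R + 1/L + 1/C; Z_total = 0.2093 - j4.683 Ω = 4.688∠-87.4° Ω.
Step 4 — Source phasor: V = 47.5∠15.4° V = 45.79 + j12.61 V.
Step 5 — Ohm's law: I = V / Z_total = (45.79 + j12.61) / (0.2093 - j4.683) = -2.252 + j9.88 A.
Step 6 — Convert to polar: |I| = 10.13 A, ∠I = 102.8°.

I = 10.13∠102.8° A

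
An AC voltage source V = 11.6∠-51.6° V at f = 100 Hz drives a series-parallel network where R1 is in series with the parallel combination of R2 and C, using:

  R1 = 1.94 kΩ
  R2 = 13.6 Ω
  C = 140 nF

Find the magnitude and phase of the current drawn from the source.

Step 1 — Angular frequency: ω = 2π·f = 2π·100 = 628.3 rad/s.
Step 2 — Component impedances:
  R1: Z = R = 1940 Ω
  R2: Z = R = 13.6 Ω
  C: Z = 1/(jωC) = -j/(ω·C) = 0 - j1.137e+04 Ω
Step 3 — Parallel branch: R2 || C = 1/(1/R2 + 1/C) = 13.6 - j0.01627 Ω.
Step 4 — Series with R1: Z_total = R1 + (R2 || C) = 1954 - j0.01627 Ω = 1954∠-0.0° Ω.
Step 5 — Source phasor: V = 11.6∠-51.6° V = 7.205 - j9.091 V.
Step 6 — Ohm's law: I = V / Z_total = (7.205 - j9.091) / (1954 - j0.01627) = 0.003688 - j0.004653 A.
Step 7 — Convert to polar: |I| = 0.005938 A, ∠I = -51.6°.

I = 0.005938∠-51.6° A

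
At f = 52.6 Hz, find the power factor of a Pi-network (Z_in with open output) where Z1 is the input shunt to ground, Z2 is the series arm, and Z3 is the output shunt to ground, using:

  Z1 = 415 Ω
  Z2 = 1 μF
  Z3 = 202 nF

Step 1 — Angular frequency: ω = 2π·f = 2π·52.6 = 330.5 rad/s.
Step 2 — Component impedances:
  Z1: Z = R = 415 Ω
  Z2: Z = 1/(jωC) = -j/(ω·C) = 0 - j3026 Ω
  Z3: Z = 1/(jωC) = -j/(ω·C) = 0 - j1.498e+04 Ω
Step 3 — With open output, the series arm Z2 and the output shunt Z3 appear in series to ground: Z2 + Z3 = 0 - j1.8e+04 Ω.
Step 4 — Parallel with input shunt Z1: Z_in = Z1 || (Z2 + Z3) = 414.8 - j9.56 Ω = 414.9∠-1.3° Ω.
Step 5 — Power factor: PF = cos(φ) = Re(Z)/|Z| = 414.78/414.89 = 0.9997.
Step 6 — Type: Im(Z) = -9.56 ⇒ leading (phase φ = -1.3°).

PF = 0.9997 (leading, φ = -1.3°)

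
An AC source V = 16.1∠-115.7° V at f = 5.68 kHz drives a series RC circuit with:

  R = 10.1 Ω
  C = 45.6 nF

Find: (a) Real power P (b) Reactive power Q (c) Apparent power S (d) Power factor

Step 1 — Angular frequency: ω = 2π·f = 2π·5680 = 3.569e+04 rad/s.
Step 2 — Component impedances:
  R: Z = R = 10.1 Ω
  C: Z = 1/(jωC) = -j/(ω·C) = 0 - j614.5 Ω
Step 3 — Series combination: Z_total = R + C = 10.1 - j614.5 Ω = 614.6∠-89.1° Ω.
Step 4 — Source phasor: V = 16.1∠-115.7° V = -6.982 - j14.51 V.
Step 5 — Current: I = V / Z = 0.02342 - j0.01175 A = 0.0262∠-26.6° A.
Step 6 — Complex power: S = V·I* = 0.006932 - j0.4217 VA.
Step 7 — Real power: P = Re(S) = 0.006932 W.
Step 8 — Reactive power: Q = Im(S) = -0.4217 VAR.
Step 9 — Apparent power: |S| = 0.4218 VA.
Step 10 — Power factor: PF = P/|S| = 0.01643 (leading).

(a) P = 0.006932 W  (b) Q = -0.4217 VAR  (c) S = 0.4218 VA  (d) PF = 0.01643 (leading)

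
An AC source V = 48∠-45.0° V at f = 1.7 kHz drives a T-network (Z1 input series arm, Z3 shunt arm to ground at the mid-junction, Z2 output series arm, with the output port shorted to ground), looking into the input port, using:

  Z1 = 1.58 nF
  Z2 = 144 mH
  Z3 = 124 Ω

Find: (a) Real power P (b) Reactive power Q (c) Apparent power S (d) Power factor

Step 1 — Angular frequency: ω = 2π·f = 2π·1700 = 1.068e+04 rad/s.
Step 2 — Component impedances:
  Z1: Z = 1/(jωC) = -j/(ω·C) = 0 - j5.925e+04 Ω
  Z2: Z = jωL = j·1.068e+04·0.144 = 0 + j1538 Ω
  Z3: Z = R = 124 Ω
Step 3 — With the output port shorted to ground, the output series arm Z2 runs from the junction to ground; the shunt arm Z3 also runs from the junction to ground. They appear in parallel: Z3 || Z2 = 123.2 + j9.932 Ω.
Step 4 — Series with input arm Z1: Z_in = Z1 + (Z3 || Z2) = 123.2 - j5.924e+04 Ω = 5.924e+04∠-89.9° Ω.
Step 5 — Source phasor: V = 48∠-45.0° V = 33.94 - j33.94 V.
Step 6 — Current: I = V / Z = 0.0005741 + j0.0005717 A = 0.0008102∠44.9° A.
Step 7 — Complex power: S = V·I* = 8.087e-05 - j0.03889 VA.
Step 8 — Real power: P = Re(S) = 8.087e-05 W.
Step 9 — Reactive power: Q = Im(S) = -0.03889 VAR.
Step 10 — Apparent power: |S| = 0.03889 VA.
Step 11 — Power factor: PF = P/|S| = 0.00208 (leading).

(a) P = 8.087e-05 W  (b) Q = -0.03889 VAR  (c) S = 0.03889 VA  (d) PF = 0.00208 (leading)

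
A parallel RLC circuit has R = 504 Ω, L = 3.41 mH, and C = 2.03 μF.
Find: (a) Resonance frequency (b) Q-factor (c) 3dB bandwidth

Step 1 — Resonance: ω₀ = 1/√(LC) = 1/√(0.00341·2.03e-06) = 1.202e+04 rad/s.
Step 2 — f₀ = ω₀/(2π) = 1913 Hz.
Step 3 — Parallel Q: Q = R/(ω₀L) = 504/(1.202e+04·0.00341) = 12.3.
Step 4 — Bandwidth: Δω = ω₀/Q = 977.4 rad/s; BW = Δω/(2π) = 155.6 Hz.

(a) f₀ = 1913 Hz  (b) Q = 12.3  (c) BW = 155.6 Hz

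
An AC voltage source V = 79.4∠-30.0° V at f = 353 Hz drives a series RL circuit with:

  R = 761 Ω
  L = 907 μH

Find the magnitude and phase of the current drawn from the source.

Step 1 — Angular frequency: ω = 2π·f = 2π·353 = 2218 rad/s.
Step 2 — Component impedances:
  R: Z = R = 761 Ω
  L: Z = jωL = j·2218·0.000907 = 0 + j2.012 Ω
Step 3 — Series combination: Z_total = R + L = 761 + j2.012 Ω = 761∠0.2° Ω.
Step 4 — Source phasor: V = 79.4∠-30.0° V = 68.76 - j39.7 V.
Step 5 — Ohm's law: I = V / Z_total = (68.76 - j39.7) / (761 + j2.012) = 0.09022 - j0.05241 A.
Step 6 — Convert to polar: |I| = 0.1043 A, ∠I = -30.2°.

I = 0.1043∠-30.2° A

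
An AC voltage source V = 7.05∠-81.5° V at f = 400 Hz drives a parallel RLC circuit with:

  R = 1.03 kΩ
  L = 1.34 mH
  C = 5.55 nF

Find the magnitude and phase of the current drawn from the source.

Step 1 — Angular frequency: ω = 2π·f = 2π·400 = 2513 rad/s.
Step 2 — Component impedances:
  R: Z = R = 1030 Ω
  L: Z = jωL = j·2513·0.00134 = 0 + j3.368 Ω
  C: Z = 1/(jωC) = -j/(ω·C) = 0 - j7.169e+04 Ω
Step 3 — Parallel combination: 1/Z_total = 1/R + 1/L + 1/C; Z_total = 0.01101 + j3.368 Ω = 3.368∠89.8° Ω.
Step 4 — Source phasor: V = 7.05∠-81.5° V = 1.042 - j6.973 V.
Step 5 — Ohm's law: I = V / Z_total = (1.042 - j6.973) / (0.01101 + j3.368) = -2.069 - j0.3162 A.
Step 6 — Convert to polar: |I| = 2.093 A, ∠I = -171.3°.

I = 2.093∠-171.3° A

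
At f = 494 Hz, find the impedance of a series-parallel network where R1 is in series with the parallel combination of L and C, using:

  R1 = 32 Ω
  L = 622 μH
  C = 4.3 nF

Step 1 — Angular frequency: ω = 2π·f = 2π·494 = 3104 rad/s.
Step 2 — Component impedances:
  R1: Z = R = 32 Ω
  L: Z = jωL = j·3104·0.000622 = 0 + j1.931 Ω
  C: Z = 1/(jωC) = -j/(ω·C) = 0 - j7.492e+04 Ω
Step 3 — Parallel branch: L || C = 1/(1/L + 1/C) = 0 + j1.931 Ω.
Step 4 — Series with R1: Z_total = R1 + (L || C) = 32 + j1.931 Ω = 32.06∠3.5° Ω.

Z = 32 + j1.931 Ω = 32.06∠3.5° Ω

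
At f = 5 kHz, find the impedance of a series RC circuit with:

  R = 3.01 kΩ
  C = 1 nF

Step 1 — Angular frequency: ω = 2π·f = 2π·5000 = 3.142e+04 rad/s.
Step 2 — Component impedances:
  R: Z = R = 3010 Ω
  C: Z = 1/(jωC) = -j/(ω·C) = 0 - j3.183e+04 Ω
Step 3 — Series combination: Z_total = R + C = 3010 - j3.183e+04 Ω = 3.197e+04∠-84.6° Ω.

Z = 3010 - j3.183e+04 Ω = 3.197e+04∠-84.6° Ω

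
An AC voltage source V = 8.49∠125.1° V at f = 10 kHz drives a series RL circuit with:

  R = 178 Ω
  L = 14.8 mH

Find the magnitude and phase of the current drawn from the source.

Step 1 — Angular frequency: ω = 2π·f = 2π·1e+04 = 6.283e+04 rad/s.
Step 2 — Component impedances:
  R: Z = R = 178 Ω
  L: Z = jωL = j·6.283e+04·0.0148 = 0 + j929.9 Ω
Step 3 — Series combination: Z_total = R + L = 178 + j929.9 Ω = 946.8∠79.2° Ω.
Step 4 — Source phasor: V = 8.49∠125.1° V = -4.882 + j6.946 V.
Step 5 — Ohm's law: I = V / Z_total = (-4.882 + j6.946) / (178 + j929.9) = 0.006236 + j0.006443 A.
Step 6 — Convert to polar: |I| = 0.008967 A, ∠I = 45.9°.

I = 0.008967∠45.9° A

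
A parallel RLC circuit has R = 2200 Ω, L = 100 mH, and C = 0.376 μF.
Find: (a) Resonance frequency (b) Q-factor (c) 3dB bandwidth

Step 1 — Resonance: ω₀ = 1/√(LC) = 1/√(0.1·3.76e-07) = 5157 rad/s.
Step 2 — f₀ = ω₀/(2π) = 820.8 Hz.
Step 3 — Parallel Q: Q = R/(ω₀L) = 2200/(5157·0.1) = 4.266.
Step 4 — Bandwidth: Δω = ω₀/Q = 1209 rad/s; BW = Δω/(2π) = 192.4 Hz.

(a) f₀ = 820.8 Hz  (b) Q = 4.266  (c) BW = 192.4 Hz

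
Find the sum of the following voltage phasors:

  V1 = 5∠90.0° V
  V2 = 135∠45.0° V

Step 1 — Convert each phasor to rectangular form:
  V1 = 5·(cos(90.0°) + j·sin(90.0°)) = 0 + j5 V
  V2 = 135·(cos(45.0°) + j·sin(45.0°)) = 95.46 + j95.46 V
Step 2 — Sum components: V_total = 95.46 + j100.5 V.
Step 3 — Convert to polar: |V_total| = 138.6 V, ∠V_total = 46.5°.

V_total = 138.6∠46.5° V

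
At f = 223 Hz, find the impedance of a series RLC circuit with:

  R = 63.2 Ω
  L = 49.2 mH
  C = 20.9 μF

Step 1 — Angular frequency: ω = 2π·f = 2π·223 = 1401 rad/s.
Step 2 — Component impedances:
  R: Z = R = 63.2 Ω
  L: Z = jωL = j·1401·0.0492 = 0 + j68.94 Ω
  C: Z = 1/(jωC) = -j/(ω·C) = 0 - j34.15 Ω
Step 3 — Series combination: Z_total = R + L + C = 63.2 + j34.79 Ω = 72.14∠28.8° Ω.

Z = 63.2 + j34.79 Ω = 72.14∠28.8° Ω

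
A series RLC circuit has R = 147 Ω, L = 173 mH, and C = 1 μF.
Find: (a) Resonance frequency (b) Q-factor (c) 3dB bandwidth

Step 1 — Resonance: ω₀ = 1/√(LC) = 1/√(0.173·1e-06) = 2404 rad/s.
Step 2 — f₀ = ω₀/(2π) = 382.6 Hz.
Step 3 — Series Q: Q = ω₀L/R = 2404·0.173/147 = 2.829.
Step 4 — Bandwidth: Δω = ω₀/Q = 849.7 rad/s; BW = Δω/(2π) = 135.2 Hz.

(a) f₀ = 382.6 Hz  (b) Q = 2.829  (c) BW = 135.2 Hz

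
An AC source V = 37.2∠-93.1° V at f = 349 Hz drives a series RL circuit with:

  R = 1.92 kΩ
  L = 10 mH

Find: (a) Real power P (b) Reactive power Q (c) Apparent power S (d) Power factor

Step 1 — Angular frequency: ω = 2π·f = 2π·349 = 2193 rad/s.
Step 2 — Component impedances:
  R: Z = R = 1920 Ω
  L: Z = jωL = j·2193·0.01 = 0 + j21.93 Ω
Step 3 — Series combination: Z_total = R + L = 1920 + j21.93 Ω = 1920∠0.7° Ω.
Step 4 — Source phasor: V = 37.2∠-93.1° V = -2.012 - j37.15 V.
Step 5 — Current: I = V / Z = -0.001269 - j0.01933 A = 0.01937∠-93.8° A.
Step 6 — Complex power: S = V·I* = 0.7207 + j0.008231 VA.
Step 7 — Real power: P = Re(S) = 0.7207 W.
Step 8 — Reactive power: Q = Im(S) = 0.008231 VAR.
Step 9 — Apparent power: |S| = 0.7207 VA.
Step 10 — Power factor: PF = P/|S| = 0.9999 (lagging).

(a) P = 0.7207 W  (b) Q = 0.008231 VAR  (c) S = 0.7207 VA  (d) PF = 0.9999 (lagging)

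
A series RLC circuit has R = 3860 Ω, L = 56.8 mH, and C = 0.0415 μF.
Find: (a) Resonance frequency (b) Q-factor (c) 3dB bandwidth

Step 1 — Resonance: ω₀ = 1/√(LC) = 1/√(0.0568·4.15e-08) = 2.06e+04 rad/s.
Step 2 — f₀ = ω₀/(2π) = 3278 Hz.
Step 3 — Series Q: Q = ω₀L/R = 2.06e+04·0.0568/3860 = 0.3031.
Step 4 — Bandwidth: Δω = ω₀/Q = 6.796e+04 rad/s; BW = Δω/(2π) = 1.082e+04 Hz.

(a) f₀ = 3278 Hz  (b) Q = 0.3031  (c) BW = 1.082e+04 Hz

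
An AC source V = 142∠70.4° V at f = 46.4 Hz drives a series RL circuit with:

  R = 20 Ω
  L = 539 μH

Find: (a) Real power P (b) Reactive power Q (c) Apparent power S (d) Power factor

Step 1 — Angular frequency: ω = 2π·f = 2π·46.4 = 291.5 rad/s.
Step 2 — Component impedances:
  R: Z = R = 20 Ω
  L: Z = jωL = j·291.5·0.000539 = 0 + j0.1571 Ω
Step 3 — Series combination: Z_total = R + L = 20 + j0.1571 Ω = 20∠0.5° Ω.
Step 4 — Source phasor: V = 142∠70.4° V = 47.63 + j133.8 V.
Step 5 — Current: I = V / Z = 2.434 + j6.669 A = 7.1∠69.9° A.
Step 6 — Complex power: S = V·I* = 1008 + j7.921 VA.
Step 7 — Real power: P = Re(S) = 1008 W.
Step 8 — Reactive power: Q = Im(S) = 7.921 VAR.
Step 9 — Apparent power: |S| = 1008 VA.
Step 10 — Power factor: PF = P/|S| = 1 (lagging).

(a) P = 1008 W  (b) Q = 7.921 VAR  (c) S = 1008 VA  (d) PF = 1 (lagging)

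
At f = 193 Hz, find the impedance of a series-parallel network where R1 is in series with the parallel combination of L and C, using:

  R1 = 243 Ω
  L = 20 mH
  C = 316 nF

Step 1 — Angular frequency: ω = 2π·f = 2π·193 = 1213 rad/s.
Step 2 — Component impedances:
  R1: Z = R = 243 Ω
  L: Z = jωL = j·1213·0.02 = 0 + j24.25 Ω
  C: Z = 1/(jωC) = -j/(ω·C) = 0 - j2610 Ω
Step 3 — Parallel branch: L || C = 1/(1/L + 1/C) = 0 + j24.48 Ω.
Step 4 — Series with R1: Z_total = R1 + (L || C) = 243 + j24.48 Ω = 244.2∠5.8° Ω.

Z = 243 + j24.48 Ω = 244.2∠5.8° Ω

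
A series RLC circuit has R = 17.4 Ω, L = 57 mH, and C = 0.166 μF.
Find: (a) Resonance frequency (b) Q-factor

Step 1 — Resonance condition Im(Z)=0 gives ω₀ = 1/√(LC).
Step 2 — ω₀ = 1/√(0.057·1.66e-07) = 1.028e+04 rad/s.
Step 3 — f₀ = ω₀/(2π) = 1636 Hz.
Step 4 — Series Q: Q = ω₀L/R = 1.028e+04·0.057/17.4 = 33.68.

(a) f₀ = 1636 Hz  (b) Q = 33.68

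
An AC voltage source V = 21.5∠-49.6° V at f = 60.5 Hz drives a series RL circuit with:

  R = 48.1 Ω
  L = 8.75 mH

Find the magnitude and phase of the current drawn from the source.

Step 1 — Angular frequency: ω = 2π·f = 2π·60.5 = 380.1 rad/s.
Step 2 — Component impedances:
  R: Z = R = 48.1 Ω
  L: Z = jωL = j·380.1·0.00875 = 0 + j3.326 Ω
Step 3 — Series combination: Z_total = R + L = 48.1 + j3.326 Ω = 48.21∠4.0° Ω.
Step 4 — Source phasor: V = 21.5∠-49.6° V = 13.93 - j16.37 V.
Step 5 — Ohm's law: I = V / Z_total = (13.93 - j16.37) / (48.1 + j3.326) = 0.2649 - j0.3587 A.
Step 6 — Convert to polar: |I| = 0.4459 A, ∠I = -53.6°.

I = 0.4459∠-53.6° A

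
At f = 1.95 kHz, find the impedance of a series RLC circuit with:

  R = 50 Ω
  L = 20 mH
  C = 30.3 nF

Step 1 — Angular frequency: ω = 2π·f = 2π·1950 = 1.225e+04 rad/s.
Step 2 — Component impedances:
  R: Z = R = 50 Ω
  L: Z = jωL = j·1.225e+04·0.02 = 0 + j245 Ω
  C: Z = 1/(jωC) = -j/(ω·C) = 0 - j2694 Ω
Step 3 — Series combination: Z_total = R + L + C = 50 - j2449 Ω = 2449∠-88.8° Ω.

Z = 50 - j2449 Ω = 2449∠-88.8° Ω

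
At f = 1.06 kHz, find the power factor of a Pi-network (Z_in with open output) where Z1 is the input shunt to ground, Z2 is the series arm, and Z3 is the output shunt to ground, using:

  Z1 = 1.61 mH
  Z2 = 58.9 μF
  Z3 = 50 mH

Step 1 — Angular frequency: ω = 2π·f = 2π·1060 = 6660 rad/s.
Step 2 — Component impedances:
  Z1: Z = jωL = j·6660·0.00161 = 0 + j10.72 Ω
  Z2: Z = 1/(jωC) = -j/(ω·C) = 0 - j2.549 Ω
  Z3: Z = jωL = j·6660·0.05 = 0 + j333 Ω
Step 3 — With open output, the series arm Z2 and the output shunt Z3 appear in series to ground: Z2 + Z3 = 0 + j330.5 Ω.
Step 4 — Parallel with input shunt Z1: Z_in = Z1 || (Z2 + Z3) = 0 + j10.39 Ω = 10.39∠90.0° Ω.
Step 5 — Power factor: PF = cos(φ) = Re(Z)/|Z| = -0/10.39 = -0.
Step 6 — Type: Im(Z) = 10.39 ⇒ lagging (phase φ = 90.0°).

PF = -0 (lagging, φ = 90.0°)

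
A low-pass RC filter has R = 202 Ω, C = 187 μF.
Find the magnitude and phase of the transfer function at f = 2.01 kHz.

Step 1 — Angular frequency: ω = 2π·2010 = 1.263e+04 rad/s.
Step 2 — Transfer function: H(jω) = 1/(1 + jωRC).
Step 3 — Denominator: 1 + jωRC = 1 + j·1.263e+04·202·0.000187 = 1 + j477.1.
Step 4 — H = 4.394e-06 - j0.002096.
Step 5 — Magnitude: |H| = 0.002096 (-53.6 dB); phase: φ = -89.9°.

|H| = 0.002096 (-53.6 dB), φ = -89.9°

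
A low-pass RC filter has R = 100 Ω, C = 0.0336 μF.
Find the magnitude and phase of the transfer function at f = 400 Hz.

Step 1 — Angular frequency: ω = 2π·400 = 2513 rad/s.
Step 2 — Transfer function: H(jω) = 1/(1 + jωRC).
Step 3 — Denominator: 1 + jωRC = 1 + j·2513·100·3.36e-08 = 1 + j0.008445.
Step 4 — H = 0.9999 - j0.008444.
Step 5 — Magnitude: |H| = 1 (-0.0 dB); phase: φ = -0.5°.

|H| = 1 (-0.0 dB), φ = -0.5°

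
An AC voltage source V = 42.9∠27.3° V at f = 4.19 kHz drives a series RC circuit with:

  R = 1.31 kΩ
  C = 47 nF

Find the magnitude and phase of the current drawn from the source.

Step 1 — Angular frequency: ω = 2π·f = 2π·4190 = 2.633e+04 rad/s.
Step 2 — Component impedances:
  R: Z = R = 1310 Ω
  C: Z = 1/(jωC) = -j/(ω·C) = 0 - j808.2 Ω
Step 3 — Series combination: Z_total = R + C = 1310 - j808.2 Ω = 1539∠-31.7° Ω.
Step 4 — Source phasor: V = 42.9∠27.3° V = 38.12 + j19.68 V.
Step 5 — Ohm's law: I = V / Z_total = (38.12 + j19.68) / (1310 - j808.2) = 0.01437 + j0.02388 A.
Step 6 — Convert to polar: |I| = 0.02787 A, ∠I = 59.0°.

I = 0.02787∠59.0° A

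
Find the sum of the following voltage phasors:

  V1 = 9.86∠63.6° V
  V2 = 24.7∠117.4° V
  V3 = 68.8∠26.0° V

Step 1 — Convert each phasor to rectangular form:
  V1 = 9.86·(cos(63.6°) + j·sin(63.6°)) = 4.384 + j8.832 V
  V2 = 24.7·(cos(117.4°) + j·sin(117.4°)) = -11.37 + j21.93 V
  V3 = 68.8·(cos(26.0°) + j·sin(26.0°)) = 61.84 + j30.16 V
Step 2 — Sum components: V_total = 54.85 + j60.92 V.
Step 3 — Convert to polar: |V_total| = 81.98 V, ∠V_total = 48.0°.

V_total = 81.98∠48.0° V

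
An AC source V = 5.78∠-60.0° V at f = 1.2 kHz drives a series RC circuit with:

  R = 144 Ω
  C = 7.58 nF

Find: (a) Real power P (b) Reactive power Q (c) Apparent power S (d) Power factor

Step 1 — Angular frequency: ω = 2π·f = 2π·1200 = 7540 rad/s.
Step 2 — Component impedances:
  R: Z = R = 144 Ω
  C: Z = 1/(jωC) = -j/(ω·C) = 0 - j1.75e+04 Ω
Step 3 — Series combination: Z_total = R + C = 144 - j1.75e+04 Ω = 1.75e+04∠-89.5° Ω.
Step 4 — Source phasor: V = 5.78∠-60.0° V = 2.89 - j5.006 V.
Step 5 — Current: I = V / Z = 0.0002874 + j0.0001628 A = 0.0003303∠29.5° A.
Step 6 — Complex power: S = V·I* = 1.571e-05 - j0.001909 VA.
Step 7 — Real power: P = Re(S) = 1.571e-05 W.
Step 8 — Reactive power: Q = Im(S) = -0.001909 VAR.
Step 9 — Apparent power: |S| = 0.001909 VA.
Step 10 — Power factor: PF = P/|S| = 0.00823 (leading).

(a) P = 1.571e-05 W  (b) Q = -0.001909 VAR  (c) S = 0.001909 VA  (d) PF = 0.00823 (leading)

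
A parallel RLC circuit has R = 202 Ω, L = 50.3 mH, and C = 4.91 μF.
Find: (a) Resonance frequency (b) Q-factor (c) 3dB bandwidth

Step 1 — Resonance: ω₀ = 1/√(LC) = 1/√(0.0503·4.91e-06) = 2012 rad/s.
Step 2 — f₀ = ω₀/(2π) = 320.3 Hz.
Step 3 — Parallel Q: Q = R/(ω₀L) = 202/(2012·0.0503) = 1.996.
Step 4 — Bandwidth: Δω = ω₀/Q = 1008 rad/s; BW = Δω/(2π) = 160.5 Hz.

(a) f₀ = 320.3 Hz  (b) Q = 1.996  (c) BW = 160.5 Hz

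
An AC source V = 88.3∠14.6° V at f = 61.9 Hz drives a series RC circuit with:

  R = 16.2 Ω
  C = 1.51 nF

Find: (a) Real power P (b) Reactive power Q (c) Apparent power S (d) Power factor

Step 1 — Angular frequency: ω = 2π·f = 2π·61.9 = 388.9 rad/s.
Step 2 — Component impedances:
  R: Z = R = 16.2 Ω
  C: Z = 1/(jωC) = -j/(ω·C) = 0 - j1.703e+06 Ω
Step 3 — Series combination: Z_total = R + C = 16.2 - j1.703e+06 Ω = 1.703e+06∠-90.0° Ω.
Step 4 — Source phasor: V = 88.3∠14.6° V = 85.45 + j22.26 V.
Step 5 — Current: I = V / Z = -1.307e-05 + j5.018e-05 A = 5.186e-05∠104.6° A.
Step 6 — Complex power: S = V·I* = 4.356e-08 - j0.004579 VA.
Step 7 — Real power: P = Re(S) = 4.356e-08 W.
Step 8 — Reactive power: Q = Im(S) = -0.004579 VAR.
Step 9 — Apparent power: |S| = 0.004579 VA.
Step 10 — Power factor: PF = P/|S| = 9.514e-06 (leading).

(a) P = 4.356e-08 W  (b) Q = -0.004579 VAR  (c) S = 0.004579 VA  (d) PF = 9.514e-06 (leading)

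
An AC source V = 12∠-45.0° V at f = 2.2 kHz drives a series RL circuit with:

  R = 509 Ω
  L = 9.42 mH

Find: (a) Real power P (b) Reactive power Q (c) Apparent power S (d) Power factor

Step 1 — Angular frequency: ω = 2π·f = 2π·2200 = 1.382e+04 rad/s.
Step 2 — Component impedances:
  R: Z = R = 509 Ω
  L: Z = jωL = j·1.382e+04·0.00942 = 0 + j130.2 Ω
Step 3 — Series combination: Z_total = R + L = 509 + j130.2 Ω = 525.4∠14.3° Ω.
Step 4 — Source phasor: V = 12∠-45.0° V = 8.485 - j8.485 V.
Step 5 — Current: I = V / Z = 0.01164 - j0.01965 A = 0.02284∠-59.3° A.
Step 6 — Complex power: S = V·I* = 0.2655 + j0.06793 VA.
Step 7 — Real power: P = Re(S) = 0.2655 W.
Step 8 — Reactive power: Q = Im(S) = 0.06793 VAR.
Step 9 — Apparent power: |S| = 0.2741 VA.
Step 10 — Power factor: PF = P/|S| = 0.9688 (lagging).

(a) P = 0.2655 W  (b) Q = 0.06793 VAR  (c) S = 0.2741 VA  (d) PF = 0.9688 (lagging)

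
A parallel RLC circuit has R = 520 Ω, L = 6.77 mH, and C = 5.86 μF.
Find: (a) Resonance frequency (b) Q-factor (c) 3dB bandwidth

Step 1 — Resonance: ω₀ = 1/√(LC) = 1/√(0.00677·5.86e-06) = 5021 rad/s.
Step 2 — f₀ = ω₀/(2π) = 799.1 Hz.
Step 3 — Parallel Q: Q = R/(ω₀L) = 520/(5021·0.00677) = 15.3.
Step 4 — Bandwidth: Δω = ω₀/Q = 328.2 rad/s; BW = Δω/(2π) = 52.23 Hz.

(a) f₀ = 799.1 Hz  (b) Q = 15.3  (c) BW = 52.23 Hz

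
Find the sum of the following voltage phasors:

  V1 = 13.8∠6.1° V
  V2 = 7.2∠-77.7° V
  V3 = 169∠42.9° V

Step 1 — Convert each phasor to rectangular form:
  V1 = 13.8·(cos(6.1°) + j·sin(6.1°)) = 13.72 + j1.466 V
  V2 = 7.2·(cos(-77.7°) + j·sin(-77.7°)) = 1.534 - j7.035 V
  V3 = 169·(cos(42.9°) + j·sin(42.9°)) = 123.8 + j115 V
Step 2 — Sum components: V_total = 139.1 + j109.5 V.
Step 3 — Convert to polar: |V_total| = 177 V, ∠V_total = 38.2°.

V_total = 177∠38.2° V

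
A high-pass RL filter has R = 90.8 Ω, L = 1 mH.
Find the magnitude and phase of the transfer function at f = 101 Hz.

Step 1 — Angular frequency: ω = 2π·101 = 634.6 rad/s.
Step 2 — Transfer function: H(jω) = jωL/(R + jωL).
Step 3 — Numerator jωL = j·0.6346; denominator R + jωL = 90.8 + j0.6346.
Step 4 — H = 4.884e-05 + j0.006989.
Step 5 — Magnitude: |H| = 0.006989 (-43.1 dB); phase: φ = 89.6°.

|H| = 0.006989 (-43.1 dB), φ = 89.6°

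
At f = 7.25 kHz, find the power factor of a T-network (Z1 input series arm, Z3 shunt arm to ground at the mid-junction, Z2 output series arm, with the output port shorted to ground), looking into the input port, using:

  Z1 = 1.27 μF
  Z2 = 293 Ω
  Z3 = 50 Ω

Step 1 — Angular frequency: ω = 2π·f = 2π·7250 = 4.555e+04 rad/s.
Step 2 — Component impedances:
  Z1: Z = 1/(jωC) = -j/(ω·C) = 0 - j17.29 Ω
  Z2: Z = R = 293 Ω
  Z3: Z = R = 50 Ω
Step 3 — With the output port shorted to ground, the output series arm Z2 runs from the junction to ground; the shunt arm Z3 also runs from the junction to ground. They appear in parallel: Z3 || Z2 = 42.71 Ω.
Step 4 — Series with input arm Z1: Z_in = Z1 + (Z3 || Z2) = 42.71 - j17.29 Ω = 46.08∠-22.0° Ω.
Step 5 — Power factor: PF = cos(φ) = Re(Z)/|Z| = 42.7114/46.0765 = 0.927.
Step 6 — Type: Im(Z) = -17.29 ⇒ leading (phase φ = -22.0°).

PF = 0.927 (leading, φ = -22.0°)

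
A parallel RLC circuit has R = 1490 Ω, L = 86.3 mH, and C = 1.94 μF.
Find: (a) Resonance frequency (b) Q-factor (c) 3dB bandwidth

Step 1 — Resonance: ω₀ = 1/√(LC) = 1/√(0.0863·1.94e-06) = 2444 rad/s.
Step 2 — f₀ = ω₀/(2π) = 389 Hz.
Step 3 — Parallel Q: Q = R/(ω₀L) = 1490/(2444·0.0863) = 7.065.
Step 4 — Bandwidth: Δω = ω₀/Q = 345.9 rad/s; BW = Δω/(2π) = 55.06 Hz.

(a) f₀ = 389 Hz  (b) Q = 7.065  (c) BW = 55.06 Hz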